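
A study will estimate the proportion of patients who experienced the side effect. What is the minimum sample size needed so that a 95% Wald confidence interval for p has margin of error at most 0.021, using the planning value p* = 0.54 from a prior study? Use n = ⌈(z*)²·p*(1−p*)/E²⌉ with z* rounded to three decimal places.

n = 2164

For 95% confidence, z* = 1.960.
p*(1−p*) = 0.2484.
(z*)²·p*(1−p*)/E² = 3.841600·0.2484/0.000441 = 2163.840.
⌈2163.840⌉ = 2164.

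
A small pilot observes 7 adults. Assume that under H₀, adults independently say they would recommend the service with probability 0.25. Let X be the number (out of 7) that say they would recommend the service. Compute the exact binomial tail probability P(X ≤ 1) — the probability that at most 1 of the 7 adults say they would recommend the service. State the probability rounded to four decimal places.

X is binomial with n = 7 and p = 0.25.
P(X ≤ 1) = C(7,0)·0.25^0·0.75^7 + C(7,1)·0.25^1·0.75^6.
= 0.133484 + 0.311462 = 0.4449.

P = 0.4449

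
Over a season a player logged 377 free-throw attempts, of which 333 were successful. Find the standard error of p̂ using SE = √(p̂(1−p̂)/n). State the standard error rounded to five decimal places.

With x = 333 successes in n = 377, p̂ = 0.88329.
p̂(1−p̂) = 0.88329·0.11671 = 0.103089.
Dividing by n and taking the root: √0.000273446 = 0.01654.

SE = 0.01654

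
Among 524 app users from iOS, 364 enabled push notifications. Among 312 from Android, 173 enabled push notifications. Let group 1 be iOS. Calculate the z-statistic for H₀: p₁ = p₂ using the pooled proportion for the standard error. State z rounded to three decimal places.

p̂₁ = 364/524 = 0.69466, p̂₂ = 173/312 = 0.55449.
Pooled p̂ = (364+173)/(524+312) = 537/836 = 0.64234.
Pooled SE = √[0.2297380·0.00511353] ≈ 0.034275.
z = 0.14017/0.034275 = 4.090.

z = 4.090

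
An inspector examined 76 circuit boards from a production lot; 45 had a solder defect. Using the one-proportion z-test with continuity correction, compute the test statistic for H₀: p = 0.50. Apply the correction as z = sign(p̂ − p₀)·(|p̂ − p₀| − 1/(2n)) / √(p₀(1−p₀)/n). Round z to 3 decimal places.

z = 1.491

With x = 45 successes in n = 76, p̂ = 0.59211. p̂ − p₀ = 0.092105.
1/(2n) = 0.006579.
Corrected numerator: |0.092105| − 0.006579 = 0.085526.
Under H₀, SE = √(p₀(1−p₀)/n) = √(0.50·0.50/76) = √0.003289474 = 0.057354.
z = (+)0.085526/0.057354 = 1.491.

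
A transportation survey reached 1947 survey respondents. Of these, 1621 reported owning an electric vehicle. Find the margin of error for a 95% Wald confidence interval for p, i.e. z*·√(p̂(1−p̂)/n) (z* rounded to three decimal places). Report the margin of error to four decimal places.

p̂ = 1621/1947 = 0.83256.
SE = √(p̂(1−p̂)/n) = √(0.139402/1947) = 0.008462.
For 95% confidence, z* = 1.960.
Margin of error = z*·SE = 1.960 × 0.008462 = 0.0166.

ME = 0.0166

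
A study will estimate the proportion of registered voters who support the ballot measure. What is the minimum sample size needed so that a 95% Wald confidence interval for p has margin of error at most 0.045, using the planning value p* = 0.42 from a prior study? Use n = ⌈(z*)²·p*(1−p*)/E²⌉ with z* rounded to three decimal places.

For 95% confidence, z* = 1.960.
p*(1−p*) = 0.2436.
(z*)²·p*(1−p*)/E² = 3.841600·0.2436/0.002025 = 462.130.
⌈462.130⌉ = 463.

n = 463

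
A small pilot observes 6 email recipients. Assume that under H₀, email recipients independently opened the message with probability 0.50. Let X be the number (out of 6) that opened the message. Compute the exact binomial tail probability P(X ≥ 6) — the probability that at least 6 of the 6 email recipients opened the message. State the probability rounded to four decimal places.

X ~ Binomial(n=6, p=0.50).
P(X ≥ 6) = C(6,6)·0.50^6·0.50^0.
= 0.015625 = 0.0156.

P = 0.0156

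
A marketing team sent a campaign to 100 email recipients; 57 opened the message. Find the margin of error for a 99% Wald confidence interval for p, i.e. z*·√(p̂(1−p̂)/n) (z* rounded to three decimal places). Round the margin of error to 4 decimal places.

The sample proportion is 57/100 = 0.57000.
SE(p̂) = √(0.57000·0.43000/100) = 0.049508.
For 99% confidence, z* = 2.576.
ME = 2.576·0.049508 = 0.1275.

ME = 0.1275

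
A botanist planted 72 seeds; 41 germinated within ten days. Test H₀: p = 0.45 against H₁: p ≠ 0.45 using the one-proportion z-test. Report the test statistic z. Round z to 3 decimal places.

p̂ = 41/72 = 0.56944.
Null standard error: √(0.45·0.55/72) = √0.003437500 = 0.058630.
Test statistic: z = 0.11944/0.058630 = 2.037.

z = 2.037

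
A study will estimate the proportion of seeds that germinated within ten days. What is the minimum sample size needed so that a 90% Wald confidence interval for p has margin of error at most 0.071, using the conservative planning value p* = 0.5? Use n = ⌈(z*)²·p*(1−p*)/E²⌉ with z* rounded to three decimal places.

n = 135

The 90% critical value is z* = 1.645.
p*(1−p*) = 0.2500.
(z*)²·p*(1−p*)/E² = 2.706025·0.2500/0.005041 = 134.201.
Rounding up, n = 135.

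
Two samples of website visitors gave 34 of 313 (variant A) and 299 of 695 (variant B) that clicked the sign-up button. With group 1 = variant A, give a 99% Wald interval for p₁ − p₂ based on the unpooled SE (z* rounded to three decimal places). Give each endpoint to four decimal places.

(-0.3879, -0.2553)

p̂₁ = 0.10863, p̂₂ = 0.43022, so the observed difference is -0.32159.
SE = √(0.000309350 + 0.000352705) = √0.000662055 = 0.025730.
z* = 2.576 at the 99% level. Margin = 2.576·0.025730 = 0.06628.
CI: -0.32159 ± 0.06628 = (-0.3879, -0.2553).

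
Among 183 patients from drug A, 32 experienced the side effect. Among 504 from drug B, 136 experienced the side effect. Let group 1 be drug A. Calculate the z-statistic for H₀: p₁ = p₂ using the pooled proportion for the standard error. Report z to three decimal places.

Sample proportions: p̂₁ = 32/183 = 0.17486 and p̂₂ = 136/504 = 0.26984.
Pooled p̂ = (32+136)/(183+504) = 168/687 = 0.24454.
SE = √[p̂(1−p̂)(1/n₁+1/n₂)] = √[0.24454·0.75546·(1/183+1/504)] ≈ 0.037095.
z = (p̂₁ − p̂₂)/SE = (0.17486 − 0.26984)/0.037095 = -0.09498/0.037095 = -2.560.

z = -2.560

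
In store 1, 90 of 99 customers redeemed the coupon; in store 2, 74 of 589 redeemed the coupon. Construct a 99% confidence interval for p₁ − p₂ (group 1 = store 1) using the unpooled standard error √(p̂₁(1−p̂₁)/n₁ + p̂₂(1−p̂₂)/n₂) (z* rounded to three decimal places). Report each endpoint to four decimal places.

p̂₁ = 0.90909, p̂₂ = 0.12564, so the observed difference is 0.78345.
SE = √(0.000834794 + 0.000186506) = √0.001021300 = 0.031958.
For 99% confidence, z* = 2.576. Margin = 2.576·0.031958 = 0.08232.
CI: 0.78345 ± 0.08232 = (0.7011, 0.8658).

(0.7011, 0.8658)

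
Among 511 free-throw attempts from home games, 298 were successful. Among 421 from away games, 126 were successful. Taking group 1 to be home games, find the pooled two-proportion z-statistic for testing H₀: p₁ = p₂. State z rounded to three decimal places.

Sample proportions: p̂₁ = 298/511 = 0.58317 and p̂₂ = 126/421 = 0.29929.
Pooled p̂ = (298+126)/(511+421) = 424/932 = 0.45494.
SE = √[p̂(1−p̂)(1/n₁+1/n₂)] = √[0.45494·0.54506·(1/511+1/421)] ≈ 0.032776.
z = 0.28388/0.032776 = 8.661.

z = 8.661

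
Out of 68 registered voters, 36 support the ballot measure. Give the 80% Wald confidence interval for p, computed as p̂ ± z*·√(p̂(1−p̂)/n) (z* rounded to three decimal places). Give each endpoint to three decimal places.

Sample proportion p̂ = 36/68 = 0.52941.
SE = √(p̂(1−p̂)/n) = √(0.249135/68) = 0.060529.
For 80% confidence, z* = 1.282.
Margin of error: 1.282 × 0.060529 = 0.07760.
So the interval runs from 0.452 to 0.607.

(0.452, 0.607)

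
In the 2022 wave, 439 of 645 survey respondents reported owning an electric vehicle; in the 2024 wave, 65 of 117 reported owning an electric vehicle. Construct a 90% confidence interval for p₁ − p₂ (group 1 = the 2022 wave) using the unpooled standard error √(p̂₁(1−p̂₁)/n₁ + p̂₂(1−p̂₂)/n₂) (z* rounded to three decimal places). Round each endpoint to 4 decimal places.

(0.0437, 0.2064)

p̂₁ = 0.68062, p̂₂ = 0.55556, so the observed difference is 0.12506.
SE = √(0.000337018 + 0.002110372) = √0.002447390 = 0.049471.
For 90% confidence, z* = 1.645. Margin = 1.645·0.049471 = 0.08138.
Interval: 0.12506 ± 0.08138 → (0.0437, 0.2064).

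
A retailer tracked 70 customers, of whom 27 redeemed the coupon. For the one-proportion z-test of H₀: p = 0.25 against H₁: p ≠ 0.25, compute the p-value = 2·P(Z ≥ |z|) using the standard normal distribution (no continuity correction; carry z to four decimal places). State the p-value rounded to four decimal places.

The sample proportion is 27/70 = 0.38571.
SE₀ = √(0.25·0.75/70) = 0.051755.
z = (p̂ − p₀)/SE = (27/70 − 0.25)/0.051755 ≈ 2.6222.
From the standard normal, 2·P(Z ≥ |z|) = 0.0087.

p-value = 0.0087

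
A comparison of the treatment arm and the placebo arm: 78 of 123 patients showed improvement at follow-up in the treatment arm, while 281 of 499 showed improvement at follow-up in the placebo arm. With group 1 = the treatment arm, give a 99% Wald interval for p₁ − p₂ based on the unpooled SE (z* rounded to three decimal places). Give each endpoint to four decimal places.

p̂₁ = 0.63415, p̂₂ = 0.56313, so the observed difference is 0.07102.
SE = √(0.001886218 + 0.000493016) = √0.002379234 = 0.048777.
The 99% critical value is z* = 2.576. Margin of error = 0.12565.
Interval: 0.07102 ± 0.12565 → (-0.0546, 0.1967).

(-0.0546, 0.1967)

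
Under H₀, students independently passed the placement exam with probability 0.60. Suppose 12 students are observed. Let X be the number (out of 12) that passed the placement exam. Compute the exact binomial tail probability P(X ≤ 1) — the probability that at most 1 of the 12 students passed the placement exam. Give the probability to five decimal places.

X ~ Binomial(n=12, p=0.60).
P(X ≤ 1) = C(12,0)·0.60^0·0.40^12 + C(12,1)·0.60^1·0.40^11.
= 0.000017 + 0.000302 = 0.00032.

P = 0.00032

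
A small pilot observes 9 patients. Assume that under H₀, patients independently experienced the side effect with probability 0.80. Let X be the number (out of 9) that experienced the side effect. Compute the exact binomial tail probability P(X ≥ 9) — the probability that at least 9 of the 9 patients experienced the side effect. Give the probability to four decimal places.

X ~ Binomial(n=9, p=0.80).
P(X ≥ 9) = C(9,9)·0.80^9·0.20^0.
= 0.134218 = 0.1342.

P = 0.1342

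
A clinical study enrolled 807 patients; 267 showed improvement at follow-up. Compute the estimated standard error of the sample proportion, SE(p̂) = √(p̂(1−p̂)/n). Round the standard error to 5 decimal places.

SE = 0.01656

Sample proportion p̂ = 267/807 = 0.33086.
p̂(1−p̂) = 0.221392.
Dividing by n and taking the root: √0.000274340 = 0.01656.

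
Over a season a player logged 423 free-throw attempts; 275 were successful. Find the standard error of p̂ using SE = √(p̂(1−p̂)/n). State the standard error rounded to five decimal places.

SE = 0.02319

With x = 275 successes in n = 423, p̂ = 0.65012.
p̂(1−p̂) = 0.227464.
SE = √(0.227464/423) = √0.000537740 = 0.02319.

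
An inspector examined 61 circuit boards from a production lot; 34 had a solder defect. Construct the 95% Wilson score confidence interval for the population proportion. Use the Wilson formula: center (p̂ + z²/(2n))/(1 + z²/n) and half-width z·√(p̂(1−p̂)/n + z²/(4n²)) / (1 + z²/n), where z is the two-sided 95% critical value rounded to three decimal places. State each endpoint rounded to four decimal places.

(0.4330, 0.6749)

Here p̂ = 34/61 = 0.55738 and z = 1.960 (z² = 3.841600).
1 + z²/n = 1.062977.
Adjusted center: (0.55738 + z²/(2n))/1.062977 = 0.55398.
Radicand: p̂(1−p̂)/n + z²/(4n²) = 0.004044391 + 0.000258103 = 0.004302494.
Half-width = z·√(radicand)/denom = 1.960·0.065593/1.062977 = 0.12095.
Interval: 0.55398 ± 0.12095 → (0.4330, 0.6749).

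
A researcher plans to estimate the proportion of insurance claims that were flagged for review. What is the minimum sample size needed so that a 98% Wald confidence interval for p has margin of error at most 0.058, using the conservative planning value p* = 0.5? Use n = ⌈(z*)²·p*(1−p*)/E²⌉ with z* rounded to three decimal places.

For 98% confidence, z* = 2.326.
p*(1−p*) = 0.50·0.50 = 0.2500.
Required n before rounding: 5.410276 × 0.2500 / 0.058² = 402.072.
Rounding up, n = 403.

n = 403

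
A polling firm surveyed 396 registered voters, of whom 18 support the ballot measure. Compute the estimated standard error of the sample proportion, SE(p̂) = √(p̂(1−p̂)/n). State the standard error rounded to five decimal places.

p̂ = 18/396 = 0.04545.
p̂(1−p̂) = 0.043384.
SE = √(0.043384/396) = √0.000109556 = 0.01047.

SE = 0.01047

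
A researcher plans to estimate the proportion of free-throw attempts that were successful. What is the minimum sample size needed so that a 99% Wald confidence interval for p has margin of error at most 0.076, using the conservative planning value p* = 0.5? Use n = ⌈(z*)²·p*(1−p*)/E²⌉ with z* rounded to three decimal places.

The 99% critical value is z* = 2.576.
p*(1−p*) = 0.2500.
Required n before rounding: 6.635776 × 0.2500 / 0.076² = 287.213.
⌈287.213⌉ = 288.

n = 288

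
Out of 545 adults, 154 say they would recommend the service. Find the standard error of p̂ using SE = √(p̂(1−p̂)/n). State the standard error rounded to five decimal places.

p̂ = 154/545 = 0.28257.
p̂(1−p̂) = 0.28257·0.71743 = 0.202724.
SE = √(0.202724/545) = √0.000371971 = 0.01929.

SE = 0.01929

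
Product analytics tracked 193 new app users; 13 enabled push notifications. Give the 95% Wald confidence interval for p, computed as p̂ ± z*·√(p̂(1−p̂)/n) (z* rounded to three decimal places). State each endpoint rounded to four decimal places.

(0.0320, 0.1027)

The sample proportion is 13/193 = 0.06736.
SE = √(p̂(1−p̂)/n) = √(0.062820/193) = 0.018041.
z* = 1.960 at the 95% level.
Margin of error: 1.960 × 0.018041 = 0.03536.
Interval: 0.06736 ± 0.03536 → (0.0320, 0.1027).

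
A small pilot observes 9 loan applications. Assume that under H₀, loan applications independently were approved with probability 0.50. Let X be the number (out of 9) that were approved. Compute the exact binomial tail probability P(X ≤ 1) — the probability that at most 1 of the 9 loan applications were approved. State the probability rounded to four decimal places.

P = 0.0195

X ~ Binomial(n=9, p=0.50).
P(X ≤ 1) = C(9,0)·0.50^0·0.50^9 + C(9,1)·0.50^1·0.50^8.
= 0.001953 + 0.017578 = 0.0195.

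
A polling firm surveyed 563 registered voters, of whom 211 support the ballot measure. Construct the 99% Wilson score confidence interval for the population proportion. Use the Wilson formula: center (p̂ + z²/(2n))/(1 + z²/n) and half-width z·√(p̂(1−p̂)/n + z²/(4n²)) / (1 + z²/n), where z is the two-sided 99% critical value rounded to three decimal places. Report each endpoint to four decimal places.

(0.3240, 0.4285)

Here p̂ = 211/563 = 0.37478 and z = 2.576 (z² = 6.635776).
Denominator 1 + z²/n = 1 + 6.635776/563 = 1.011786.
Adjusted center: (0.37478 + z²/(2n))/1.011786 = 0.37624.
Radicand: p̂(1−p̂)/n + z²/(4n²) = 0.000416198 + 0.000005234 = 0.000421432.
Half-width = z·√(radicand)/denom = 2.576·0.020529/1.011786 = 0.05227.
Interval: 0.37624 ± 0.05227 → (0.3240, 0.4285).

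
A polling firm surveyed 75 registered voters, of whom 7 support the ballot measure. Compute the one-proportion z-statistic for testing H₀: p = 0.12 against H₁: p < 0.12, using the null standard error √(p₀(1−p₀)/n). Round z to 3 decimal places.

z = -0.711

The sample proportion is 7/75 = 0.09333.
SE₀ = √(0.12·0.88/75) = 0.037523.
z = (0.09333 − 0.12)/0.037523 = -0.02667/0.037523 = -0.711.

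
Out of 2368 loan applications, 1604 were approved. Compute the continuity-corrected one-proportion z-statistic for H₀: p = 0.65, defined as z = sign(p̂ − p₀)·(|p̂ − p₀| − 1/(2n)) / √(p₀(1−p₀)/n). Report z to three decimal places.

The sample proportion is 1604/2368 = 0.67736. p̂ − p₀ = 0.027365.
1/(2n) = 0.000211.
Corrected numerator: |0.027365| − 0.000211 = 0.027154.
SE₀ = √(0.65·0.35/2368) = 0.009802.
z = +0.027154/0.009802 = 2.770.

z = 2.770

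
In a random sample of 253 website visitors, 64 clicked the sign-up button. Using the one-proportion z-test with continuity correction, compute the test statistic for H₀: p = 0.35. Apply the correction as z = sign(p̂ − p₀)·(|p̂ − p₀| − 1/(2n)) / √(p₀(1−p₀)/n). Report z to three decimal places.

z = -3.170

Sample proportion p̂ = 64/253 = 0.25296. p̂ − p₀ = -0.097036.
1/(2n) = 0.001976.
Corrected numerator: |-0.097036| − 0.001976 = 0.095060.
Null standard error: √(0.35·0.65/253) = √0.000899209 = 0.029987.
z = (−)0.095060/0.029987 = -3.170.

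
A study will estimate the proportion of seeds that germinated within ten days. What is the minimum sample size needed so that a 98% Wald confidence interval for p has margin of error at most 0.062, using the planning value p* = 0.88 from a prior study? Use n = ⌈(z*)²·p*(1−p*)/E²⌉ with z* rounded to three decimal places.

For 98% confidence, z* = 2.326.
p*(1−p*) = 0.88·0.12 = 0.1056.
Required n before rounding: 5.410276 × 0.1056 / 0.062² = 148.628.
⌈148.628⌉ = 149.

n = 149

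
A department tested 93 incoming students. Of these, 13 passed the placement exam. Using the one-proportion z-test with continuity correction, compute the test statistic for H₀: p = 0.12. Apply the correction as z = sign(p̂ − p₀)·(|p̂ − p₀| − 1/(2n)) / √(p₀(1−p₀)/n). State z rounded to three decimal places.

z = 0.428

The sample proportion is 13/93 = 0.13978. p̂ − p₀ = 0.019785.
Continuity correction 1/(2n) = 1/186 = 0.005376.
Corrected numerator: |0.019785| − 0.005376 = 0.014409.
SE₀ = √(0.12·0.88/93) = 0.033697.
z = (+)0.014409/0.033697 = 0.428.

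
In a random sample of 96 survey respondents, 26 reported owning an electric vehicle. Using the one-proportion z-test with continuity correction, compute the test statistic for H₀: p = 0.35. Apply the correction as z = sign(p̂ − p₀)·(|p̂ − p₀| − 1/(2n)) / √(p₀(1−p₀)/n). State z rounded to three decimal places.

z = -1.519

With x = 26 successes in n = 96, p̂ = 0.27083. p̂ − p₀ = -0.079167.
Continuity correction 1/(2n) = 1/192 = 0.005208.
Corrected numerator: |-0.079167| − 0.005208 = 0.073959.
Null standard error: √(0.35·0.65/96) = √0.002369792 = 0.048681.
z = −0.073959/0.048681 = -1.519.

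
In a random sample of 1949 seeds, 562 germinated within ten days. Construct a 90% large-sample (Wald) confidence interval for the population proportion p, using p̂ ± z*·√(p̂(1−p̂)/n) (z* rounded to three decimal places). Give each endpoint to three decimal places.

Sample proportion p̂ = 562/1949 = 0.28835.
SE(p̂) = √(0.28835·0.71165/1949) = 0.010261.
For 90% confidence, z* = 1.645.
Margin = 1.645·0.010261 = 0.01688.
Interval: 0.28835 ± 0.01688 → (0.271, 0.305).

(0.271, 0.305)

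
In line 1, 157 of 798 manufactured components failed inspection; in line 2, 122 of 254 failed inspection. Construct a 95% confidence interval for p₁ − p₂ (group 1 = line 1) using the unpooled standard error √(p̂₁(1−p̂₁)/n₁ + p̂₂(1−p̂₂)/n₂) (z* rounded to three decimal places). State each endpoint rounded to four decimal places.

p̂₁ = 0.19674, p̂₂ = 0.48031, so the observed difference is -0.28357.
SE = √(0.000198038 + 0.000982726) = √0.001180764 = 0.034362.
The 95% critical value is z* = 1.960. Margin of error = 0.06735.
Interval: -0.28357 ± 0.06735 → (-0.3509, -0.2162).

(-0.3509, -0.2162)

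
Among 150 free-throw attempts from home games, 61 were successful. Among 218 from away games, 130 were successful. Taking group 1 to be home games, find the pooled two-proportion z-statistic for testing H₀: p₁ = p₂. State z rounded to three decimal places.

z = -3.578

p̂₁ = 61/150 = 0.40667, p̂₂ = 130/218 = 0.59633.
Pooled p̂ = (61+130)/(150+218) = 191/368 = 0.51902.
SE = √[p̂(1−p̂)(1/n₁+1/n₂)] = √[0.51902·0.48098·(1/150+1/218)] ≈ 0.053004.
z = (p̂₁ − p̂₂)/SE = (0.40667 − 0.59633)/0.053004 = -0.18966/0.053004 = -3.578.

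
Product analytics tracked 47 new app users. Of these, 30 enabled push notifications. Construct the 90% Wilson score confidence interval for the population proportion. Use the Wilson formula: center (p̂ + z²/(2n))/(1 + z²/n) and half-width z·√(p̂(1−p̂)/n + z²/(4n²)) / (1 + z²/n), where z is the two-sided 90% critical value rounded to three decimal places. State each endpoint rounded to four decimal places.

Here p̂ = 30/47 = 0.63830 and z = 1.645 (z² = 2.706025).
1 + z²/n = 1.057575.
Adjusted center: (0.63830 + z²/(2n))/1.057575 = 0.63077.
Radicand: p̂(1−p̂)/n + z²/(4n²) = 0.004912206 + 0.000306250 = 0.005218456.
Half-width = 1.645·√0.005218456/1.057575 = 0.11236.
Interval: 0.63077 ± 0.11236 → (0.5184, 0.7431).

(0.5184, 0.7431)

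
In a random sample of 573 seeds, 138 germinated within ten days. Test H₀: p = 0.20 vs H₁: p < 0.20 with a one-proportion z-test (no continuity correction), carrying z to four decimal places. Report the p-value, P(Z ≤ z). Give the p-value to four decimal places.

p-value = 0.9927

Sample proportion p̂ = 138/573 = 0.24084.
SE₀ = √(0.20·0.80/573) = 0.016710.
z = (p̂ − p₀)/SE = (138/573 − 0.20)/0.016710 ≈ 2.4439.
From the standard normal, P(Z ≤ z) = 0.9927.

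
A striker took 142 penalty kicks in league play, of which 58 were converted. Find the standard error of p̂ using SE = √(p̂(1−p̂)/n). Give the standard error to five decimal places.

p̂ = 58/142 = 0.40845.
p̂(1−p̂) = 0.241619.
SE = √(0.241619/142) = √0.001701542 = 0.04125.

SE = 0.04125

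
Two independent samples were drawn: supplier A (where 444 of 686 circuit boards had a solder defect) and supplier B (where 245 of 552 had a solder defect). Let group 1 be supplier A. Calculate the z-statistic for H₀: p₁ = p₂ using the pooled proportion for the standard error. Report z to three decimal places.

z = 7.160

p̂₁ = 444/686 = 0.64723, p̂₂ = 245/552 = 0.44384.
Pooled p̂ = (444+245)/(686+552) = 689/1238 = 0.55654.
Pooled SE = √[0.2468029·0.00326932] ≈ 0.028406.
z = (p̂₁ − p̂₂)/SE = (0.64723 − 0.44384)/0.028406 = 0.20339/0.028406 = 7.160.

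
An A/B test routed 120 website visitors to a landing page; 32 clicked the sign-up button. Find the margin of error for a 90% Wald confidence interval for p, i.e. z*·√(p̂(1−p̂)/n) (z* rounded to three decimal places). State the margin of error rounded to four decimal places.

With x = 32 successes in n = 120, p̂ = 0.26667.
SE = √(p̂(1−p̂)/n) = √(0.195556/120) = 0.040369.
The 90% critical value is z* = 1.645.
ME = 1.645·0.040369 = 0.0664.

ME = 0.0664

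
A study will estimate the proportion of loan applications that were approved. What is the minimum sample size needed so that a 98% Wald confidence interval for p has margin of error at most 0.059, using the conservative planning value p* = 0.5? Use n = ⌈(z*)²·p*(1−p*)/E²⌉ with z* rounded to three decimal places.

n = 389

For 98% confidence, z* = 2.326.
p*(1−p*) = 0.2500.
Required n before rounding: 5.410276 × 0.2500 / 0.059² = 388.558.
Rounding up, n = 389.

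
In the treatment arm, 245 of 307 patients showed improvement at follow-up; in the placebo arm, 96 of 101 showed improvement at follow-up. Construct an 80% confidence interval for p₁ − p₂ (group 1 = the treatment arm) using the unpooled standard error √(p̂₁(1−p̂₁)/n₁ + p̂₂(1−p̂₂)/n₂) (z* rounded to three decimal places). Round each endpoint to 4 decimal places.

(-0.1928, -0.1121)

p̂₁ = 0.79805, p̂₂ = 0.95050, so the observed difference is -0.15245.
SE = √(0.000524980 + 0.000465883) = √0.000990863 = 0.031478.
For 80% confidence, z* = 1.282. Margin of error = 0.04035.
CI: -0.15245 ± 0.04035 = (-0.1928, -0.1121).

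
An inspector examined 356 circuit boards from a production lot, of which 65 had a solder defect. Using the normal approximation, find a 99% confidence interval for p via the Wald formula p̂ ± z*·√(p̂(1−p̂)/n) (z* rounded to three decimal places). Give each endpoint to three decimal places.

With x = 65 successes in n = 356, p̂ = 0.18258.
Standard error of p̂: √(0.149247/356) = √0.000419234 = 0.020475.
For 99% confidence, z* = 2.576.
Margin of error: 2.576 × 0.020475 = 0.05274.
Interval: 0.18258 ± 0.05274 → (0.130, 0.235).

(0.130, 0.235)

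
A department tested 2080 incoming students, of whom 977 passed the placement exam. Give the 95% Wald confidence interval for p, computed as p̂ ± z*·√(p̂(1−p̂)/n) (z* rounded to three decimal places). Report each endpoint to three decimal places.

(0.448, 0.491)

Sample proportion p̂ = 977/2080 = 0.46971.
SE(p̂) = √(0.46971·0.53029/2080) = 0.010943.
For 95% confidence, z* = 1.960.
Margin of error: 1.960 × 0.010943 = 0.02145.
Interval: 0.46971 ± 0.02145 → (0.448, 0.491).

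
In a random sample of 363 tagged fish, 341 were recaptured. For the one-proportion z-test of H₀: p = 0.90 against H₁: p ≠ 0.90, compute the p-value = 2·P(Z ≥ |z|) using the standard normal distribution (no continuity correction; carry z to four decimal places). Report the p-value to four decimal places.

p-value = 0.0124

Sample proportion p̂ = 341/363 = 0.93939.
Under H₀, SE = √(p₀(1−p₀)/n) = √(0.90·0.10/363) = √0.000247934 = 0.015746.
z = (p̂ − p₀)/SE = (341/363 − 0.90)/0.015746 ≈ 2.5019.
p-value = 2·P(Z ≥ |z|) with z = 2.5019 → 0.0124.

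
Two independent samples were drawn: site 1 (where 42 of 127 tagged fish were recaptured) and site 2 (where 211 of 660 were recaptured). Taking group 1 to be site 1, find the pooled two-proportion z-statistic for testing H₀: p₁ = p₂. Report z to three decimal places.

z = 0.243

Sample proportions: p̂₁ = 42/127 = 0.33071 and p̂₂ = 211/660 = 0.31970.
Pooled p̂ = (42+211)/(127+660) = 253/787 = 0.32147.
Pooled SE = √[0.2181285·0.00938917] ≈ 0.045255.
z = (p̂₁ − p̂₂)/SE = (0.33071 − 0.31970)/0.045255 = 0.01101/0.045255 = 0.243.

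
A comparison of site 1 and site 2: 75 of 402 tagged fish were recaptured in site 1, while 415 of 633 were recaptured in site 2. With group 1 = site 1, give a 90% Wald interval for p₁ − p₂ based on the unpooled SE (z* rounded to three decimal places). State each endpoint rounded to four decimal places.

p̂₁ = 75/402 = 0.18657, p̂₂ = 415/633 = 0.65561; p̂₁ − p̂₂ = -0.46904.
SE = √(0.000377512 + 0.000356692) = √0.000734204 = 0.027096.
For 90% confidence, z* = 1.645. Margin of error = 0.04457.
Interval: -0.46904 ± 0.04457 → (-0.5136, -0.4245).

(-0.5136, -0.4245)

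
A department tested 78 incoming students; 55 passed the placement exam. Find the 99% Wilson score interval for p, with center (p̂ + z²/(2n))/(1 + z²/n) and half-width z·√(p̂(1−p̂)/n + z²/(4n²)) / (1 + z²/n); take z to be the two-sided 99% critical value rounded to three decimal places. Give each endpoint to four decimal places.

p̂ = 55/78 = 0.70513; z = 2.576, so z² = 6.635776.
1 + z²/n = 1.085074.
Center = (0.70513 + 0.042537)/1.085074 = 0.68905.
Radicand: p̂(1−p̂)/n + z²/(4n²) = 0.002665672 + 0.000272673 = 0.002938345.
Half-width = z·√(radicand)/denom = 2.576·0.054207/1.085074 = 0.12869.
Interval: 0.68905 ± 0.12869 → (0.5604, 0.8177).

(0.5604, 0.8177)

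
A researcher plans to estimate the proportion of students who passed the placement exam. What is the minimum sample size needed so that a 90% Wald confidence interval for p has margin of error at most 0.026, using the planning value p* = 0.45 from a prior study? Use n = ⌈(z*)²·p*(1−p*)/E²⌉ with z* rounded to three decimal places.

n = 991

For 90% confidence, z* = 1.645.
p*(1−p*) = 0.2475.
Required n before rounding: 2.706025 × 0.2475 / 0.026² = 990.741.
Rounding up, n = 991.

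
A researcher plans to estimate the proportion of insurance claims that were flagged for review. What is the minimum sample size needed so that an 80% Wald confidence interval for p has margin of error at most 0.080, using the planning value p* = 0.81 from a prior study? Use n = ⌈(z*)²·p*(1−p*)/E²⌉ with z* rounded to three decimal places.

The 80% critical value is z* = 1.282.
p*(1−p*) = 0.81·0.19 = 0.1539.
Required n before rounding: 1.643524 × 0.1539 / 0.080² = 39.522.
Rounding up, n = 40.

n = 40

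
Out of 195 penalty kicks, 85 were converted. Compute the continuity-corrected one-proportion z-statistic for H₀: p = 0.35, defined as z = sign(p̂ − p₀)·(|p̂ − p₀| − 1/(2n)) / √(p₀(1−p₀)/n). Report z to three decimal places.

z = 2.440

Sample proportion p̂ = 85/195 = 0.43590. p̂ − p₀ = 0.085897.
1/(2n) = 0.002564.
Corrected numerator: |0.085897| − 0.002564 = 0.083333.
Null standard error: √(0.35·0.65/195) = √0.001166667 = 0.034157.
z = +0.083333/0.034157 = 2.440.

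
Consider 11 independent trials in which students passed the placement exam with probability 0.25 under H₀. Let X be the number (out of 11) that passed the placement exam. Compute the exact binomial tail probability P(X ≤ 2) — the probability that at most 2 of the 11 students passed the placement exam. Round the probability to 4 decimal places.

X is binomial with n = 11 and p = 0.25.
P(X ≤ 2) = C(11,0)·0.25^0·0.75^11 + C(11,1)·0.25^1·0.75^10 + C(11,2)·0.25^2·0.75^9.
= 0.042235 + 0.154862 + 0.258104 = 0.4552.

P = 0.4552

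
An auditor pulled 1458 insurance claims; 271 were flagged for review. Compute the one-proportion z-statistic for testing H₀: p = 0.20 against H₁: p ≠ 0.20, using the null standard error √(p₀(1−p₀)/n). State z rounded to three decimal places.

Sample proportion p̂ = 271/1458 = 0.18587.
Under H₀, SE = √(p₀(1−p₀)/n) = √(0.20·0.80/1458) = √0.000109739 = 0.010476.
z = (p̂ − p₀)/SE = (0.18587 − 0.20)/0.010476 = -1.349.

z = -1.349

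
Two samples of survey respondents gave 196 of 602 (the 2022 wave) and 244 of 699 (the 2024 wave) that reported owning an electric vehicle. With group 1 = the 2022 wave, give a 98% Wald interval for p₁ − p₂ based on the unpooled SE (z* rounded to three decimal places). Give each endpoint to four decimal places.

p̂₁ = 196/602 = 0.32558, p̂₂ = 244/699 = 0.34907; p̂₁ − p̂₂ = -0.02349.
SE = √(0.000364748 + 0.000325065) = √0.000689813 = 0.026264.
z* = 2.326 at the 98% level. Margin of error = 0.06109.
So the interval runs from -0.0846 to 0.0376.

(-0.0846, 0.0376)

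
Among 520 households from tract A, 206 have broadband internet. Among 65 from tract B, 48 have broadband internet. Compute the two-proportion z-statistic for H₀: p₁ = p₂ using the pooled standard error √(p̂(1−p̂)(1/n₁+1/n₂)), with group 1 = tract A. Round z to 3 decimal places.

p̂₁ = 206/520 = 0.39615, p̂₂ = 48/65 = 0.73846.
Pooling: p̂ = 254/585 = 0.43419.
Pooled SE = √[0.2456688·0.01730769] ≈ 0.065207.
z = -0.34231/0.065207 = -5.250.

z = -5.250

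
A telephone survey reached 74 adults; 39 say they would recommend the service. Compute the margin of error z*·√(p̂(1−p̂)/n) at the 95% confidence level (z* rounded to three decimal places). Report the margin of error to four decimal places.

ME = 0.1138

p̂ = 39/74 = 0.52703.
Standard error of p̂: √(0.249270/74) = √0.003368507 = 0.058039.
For 95% confidence, z* = 1.960.
Margin of error = z*·SE = 1.960 × 0.058039 = 0.1138.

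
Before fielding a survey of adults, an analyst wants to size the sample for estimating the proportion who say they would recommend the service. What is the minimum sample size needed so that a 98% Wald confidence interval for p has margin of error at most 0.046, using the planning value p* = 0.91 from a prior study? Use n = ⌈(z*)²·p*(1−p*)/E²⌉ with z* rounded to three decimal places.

n = 210

z* = 2.326 at the 98% level.
p*(1−p*) = 0.91·0.09 = 0.0819.
Required n before rounding: 5.410276 × 0.0819 / 0.046² = 209.405.
Rounding up, n = 210.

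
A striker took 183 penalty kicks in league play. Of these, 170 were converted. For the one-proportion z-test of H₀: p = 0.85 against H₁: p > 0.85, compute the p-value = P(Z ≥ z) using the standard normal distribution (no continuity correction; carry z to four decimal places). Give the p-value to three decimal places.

p-value = 0.001

p̂ = 170/183 = 0.92896.
Under H₀, SE = √(p₀(1−p₀)/n) = √(0.85·0.15/183) = √0.000696721 = 0.026395.
Test statistic (full precision, shown to 4 dp): z = (170/183 − 0.85)/SE₀ ≈ 2.9915.
p-value = P(Z ≥ z) with z = 2.9915 → 0.001.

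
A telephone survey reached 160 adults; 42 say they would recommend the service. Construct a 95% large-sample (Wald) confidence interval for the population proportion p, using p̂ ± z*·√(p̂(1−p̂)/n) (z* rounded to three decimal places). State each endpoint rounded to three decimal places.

With x = 42 successes in n = 160, p̂ = 0.26250.
SE(p̂) = √(0.26250·0.73750/160) = 0.034784.
The 95% critical value is z* = 1.960.
Margin = 1.960·0.034784 = 0.06818.
Interval: 0.26250 ± 0.06818 → (0.194, 0.331).

(0.194, 0.331)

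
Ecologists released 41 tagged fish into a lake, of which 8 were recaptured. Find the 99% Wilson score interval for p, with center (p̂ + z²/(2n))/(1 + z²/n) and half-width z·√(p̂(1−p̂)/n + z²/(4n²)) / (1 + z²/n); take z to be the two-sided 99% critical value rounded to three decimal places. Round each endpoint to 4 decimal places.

p̂ = 8/41 = 0.19512; z = 2.576, so z² = 6.635776.
1 + z²/n = 1.161848.
Adjusted center: (0.19512 + z²/(2n))/1.161848 = 0.23759.
Radicand: p̂(1−p̂)/n + z²/(4n²) = 0.003830473 + 0.000986879 = 0.004817352.
Half-width = 2.576·√0.004817352/1.161848 = 0.15389.
So the interval runs from 0.0837 to 0.3915.

(0.0837, 0.3915)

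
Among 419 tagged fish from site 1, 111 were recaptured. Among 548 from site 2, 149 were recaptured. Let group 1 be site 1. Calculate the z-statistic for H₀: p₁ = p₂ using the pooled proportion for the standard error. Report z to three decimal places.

Sample proportions: p̂₁ = 111/419 = 0.26492 and p̂₂ = 149/548 = 0.27190.
Pooling: p̂ = 260/967 = 0.26887.
SE = √[p̂(1−p̂)(1/n₁+1/n₂)] = √[0.26887·0.73113·(1/419+1/548)] ≈ 0.028773.
z = -0.00698/0.028773 = -0.243.

z = -0.243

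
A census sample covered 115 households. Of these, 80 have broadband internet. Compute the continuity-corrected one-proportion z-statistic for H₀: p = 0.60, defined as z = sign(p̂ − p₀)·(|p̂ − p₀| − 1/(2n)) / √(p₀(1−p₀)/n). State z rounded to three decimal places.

p̂ = 80/115 = 0.69565. p̂ − p₀ = 0.095652.
Continuity correction 1/(2n) = 1/230 = 0.004348.
Corrected numerator: |0.095652| − 0.004348 = 0.091304.
Null standard error: √(0.60·0.40/115) = √0.002086957 = 0.045683.
z = (+)0.091304/0.045683 = 1.999.

z = 1.999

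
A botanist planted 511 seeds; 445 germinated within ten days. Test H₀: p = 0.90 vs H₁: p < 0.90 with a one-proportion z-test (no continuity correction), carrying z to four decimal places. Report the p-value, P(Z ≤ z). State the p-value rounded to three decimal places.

With x = 445 successes in n = 511, p̂ = 0.87084.
Null standard error: √(0.90·0.10/511) = √0.000176125 = 0.013271.
Test statistic (full precision, shown to 4 dp): z = (445/511 − 0.90)/SE₀ ≈ -2.1971.
p-value = P(Z ≤ z) with z = -2.1971 → 0.014.

p-value = 0.014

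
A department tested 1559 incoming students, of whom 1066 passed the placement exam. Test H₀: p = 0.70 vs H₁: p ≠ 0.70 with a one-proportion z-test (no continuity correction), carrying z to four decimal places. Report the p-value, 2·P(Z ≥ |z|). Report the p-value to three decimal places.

p-value = 0.162

With x = 1066 successes in n = 1559, p̂ = 0.68377.
Null standard error: √(0.70·0.30/1559) = √0.000134702 = 0.011606.
z = (p̂ − p₀)/SE = (1066/1559 − 0.70)/0.011606 ≈ -1.3983.
p-value = 2·P(Z ≥ |z|) with z = -1.3983 → 0.162.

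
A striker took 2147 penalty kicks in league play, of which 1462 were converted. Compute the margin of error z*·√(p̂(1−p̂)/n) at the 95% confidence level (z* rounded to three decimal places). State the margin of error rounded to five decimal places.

ME = 0.01972

With x = 1462 successes in n = 2147, p̂ = 0.68095.
SE = √(p̂(1−p̂)/n) = √(0.217257/2147) = 0.010059.
For 95% confidence, z* = 1.960.
Margin of error = z*·SE = 1.960 × 0.010059 = 0.01972.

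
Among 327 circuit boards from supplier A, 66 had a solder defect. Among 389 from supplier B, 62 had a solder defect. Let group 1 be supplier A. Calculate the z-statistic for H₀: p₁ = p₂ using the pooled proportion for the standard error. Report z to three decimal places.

Sample proportions: p̂₁ = 66/327 = 0.20183 and p̂₂ = 62/389 = 0.15938.
Pooled p̂ = (66+62)/(327+389) = 128/716 = 0.17877.
Pooled SE = √[0.1468119·0.00562880] ≈ 0.028747.
z = 0.04245/0.028747 = 1.477.

z = 1.477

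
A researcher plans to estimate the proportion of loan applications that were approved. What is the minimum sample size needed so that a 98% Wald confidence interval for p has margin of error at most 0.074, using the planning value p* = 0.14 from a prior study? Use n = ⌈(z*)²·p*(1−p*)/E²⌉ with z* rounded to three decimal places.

z* = 2.326 at the 98% level.
p*(1−p*) = 0.14·0.86 = 0.1204.
(z*)²·p*(1−p*)/E² = 5.410276·0.1204/0.005476 = 118.955.
⌈118.955⌉ = 119.

n = 119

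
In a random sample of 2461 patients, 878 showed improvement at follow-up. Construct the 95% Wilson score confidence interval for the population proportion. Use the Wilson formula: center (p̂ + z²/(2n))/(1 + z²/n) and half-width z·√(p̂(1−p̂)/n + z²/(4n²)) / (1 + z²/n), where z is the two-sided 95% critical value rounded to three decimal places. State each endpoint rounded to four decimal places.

p̂ = 878/2461 = 0.35677; z = 1.960, so z² = 3.841600.
Denominator 1 + z²/n = 1 + 3.841600/2461 = 1.001561.
Adjusted center: (0.35677 + z²/(2n))/1.001561 = 0.35699.
Radicand: p̂(1−p̂)/n + z²/(4n²) = 0.000093248 + 0.000000159 = 0.000093407.
Half-width = z·√(radicand)/denom = 1.960·0.009665/1.001561 = 0.01891.
So the interval runs from 0.3381 to 0.3759.

(0.3381, 0.3759)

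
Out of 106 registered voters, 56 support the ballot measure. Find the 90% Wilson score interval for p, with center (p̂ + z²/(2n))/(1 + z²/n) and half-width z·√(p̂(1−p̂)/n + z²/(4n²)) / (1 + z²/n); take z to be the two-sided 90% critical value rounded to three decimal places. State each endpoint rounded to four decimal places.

Here p̂ = 56/106 = 0.52830 and z = 1.645 (z² = 2.706025).
1 + z²/n = 1.025529.
Center = (0.52830 + 0.012764)/1.025529 = 0.52760.
Radicand: p̂(1−p̂)/n + z²/(4n²) = 0.002350934 + 0.000060209 = 0.002411143.
Half-width = z·√(radicand)/denom = 1.645·0.049103/1.025529 = 0.07876.
CI: 0.52760 ± 0.07876 = (0.4488, 0.6064).

(0.4488, 0.6064)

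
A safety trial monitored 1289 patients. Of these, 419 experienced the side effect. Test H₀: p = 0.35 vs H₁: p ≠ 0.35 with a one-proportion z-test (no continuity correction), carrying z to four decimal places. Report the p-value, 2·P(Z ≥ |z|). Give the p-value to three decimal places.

p-value = 0.060

With x = 419 successes in n = 1289, p̂ = 0.32506.
Under H₀, SE = √(p₀(1−p₀)/n) = √(0.35·0.65/1289) = √0.000176493 = 0.013285.
Test statistic (full precision, shown to 4 dp): z = (419/1289 − 0.35)/SE₀ ≈ -1.8774.
From the standard normal, 2·P(Z ≥ |z|) = 0.060.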